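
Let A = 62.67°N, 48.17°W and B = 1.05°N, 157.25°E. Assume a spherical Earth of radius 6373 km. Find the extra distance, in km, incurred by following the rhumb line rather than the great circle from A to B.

Great circle: cos σ = sin φ₁ sin φ₂ + cos φ₁ cos φ₂ cos Δλ,  σ = 1.9805 rad → d_gc = 12621.6 km
Rhumb line: Δψ = -1.3958, q = Δφ/Δψ = 0.7705, d_rh = R√(Δφ²+q²Δλ²) = 14915.6 km
Excess = 14915.6 − 12621.6 = 2294.0 ≈ 2294 km

2294 km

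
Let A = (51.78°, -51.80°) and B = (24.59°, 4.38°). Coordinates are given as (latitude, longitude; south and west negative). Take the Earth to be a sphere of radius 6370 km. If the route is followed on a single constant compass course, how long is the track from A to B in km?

5676 km

Rhumb course C = atan2(Δλ, Δψ) with Δψ = ln[tan(π/4+φ₂/2)/tan(π/4+φ₁/2)] = -0.6169, Δλ = +0.9805 → C = 122.18°
d = R·|Δφ| / |cos C| = 6370·0.47456 / 0.53255 = 5676 km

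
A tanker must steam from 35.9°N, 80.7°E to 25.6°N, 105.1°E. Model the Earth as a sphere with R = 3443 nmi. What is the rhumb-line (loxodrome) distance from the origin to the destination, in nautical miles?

1401 nmi

Δψ = ln[tan(π/4+φ₂/2)/tan(π/4+φ₁/2)] = -0.2097;  Δφ = -0.1798 rad,  Δλ = +0.4259 rad
q = Δφ/Δψ = 0.8574
d = R·√(Δφ² + q²Δλ²) = 3443·0.40700 = 1401 nmi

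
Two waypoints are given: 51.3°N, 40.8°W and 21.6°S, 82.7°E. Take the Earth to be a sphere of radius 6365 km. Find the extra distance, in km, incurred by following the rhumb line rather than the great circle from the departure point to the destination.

Great circle: cos σ = sin φ₁ sin φ₂ + cos φ₁ cos φ₂ cos Δλ,  σ = 2.2245 rad → d_gc = 14159.1 km
Rhumb line: Δψ = -1.4327, q = Δφ/Δψ = 0.8881, d_rh = R√(Δφ²+q²Δλ²) = 14629.8 km
Excess = 14629.8 − 14159.1 = 470.7 ≈ 471 km

471 km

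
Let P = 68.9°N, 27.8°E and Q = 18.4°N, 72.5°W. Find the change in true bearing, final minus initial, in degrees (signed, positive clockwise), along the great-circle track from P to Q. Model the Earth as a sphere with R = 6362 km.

-84.9°

Initial bearing θ₁ = atan2(sin Δλ cos φ₂, cos φ₁ sin φ₂ − sin φ₁ cos φ₂ cos Δλ) = 286.24°
Final bearing θ₂ = (initial bearing from the destination back to the start) + 180° = 201.36°
Δθ = θ₂ − θ₁ = -84.9°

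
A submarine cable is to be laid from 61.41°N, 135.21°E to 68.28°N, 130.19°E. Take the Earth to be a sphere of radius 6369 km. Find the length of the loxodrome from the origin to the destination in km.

Δψ = ln[tan(π/4+φ₂/2)/tan(π/4+φ₁/2)] = +0.2838;  Δφ = +0.1199 rad,  Δλ = -0.0876 rad
q = Δφ/Δψ = 0.4225
d = R·√(Δφ² + q²Δλ²) = 6369·0.12549 = 799 km

799 km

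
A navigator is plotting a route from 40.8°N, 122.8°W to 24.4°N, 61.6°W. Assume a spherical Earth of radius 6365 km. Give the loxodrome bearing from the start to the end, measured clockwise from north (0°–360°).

Meridional parts: M(φ₁)=+0.7812, M(φ₂)=+0.4393 → ΔM = -0.3419;  Δλ = +1.0681 rad
tan C = Δλ / ΔM = -3.1242 → C = 107.75°

107.7°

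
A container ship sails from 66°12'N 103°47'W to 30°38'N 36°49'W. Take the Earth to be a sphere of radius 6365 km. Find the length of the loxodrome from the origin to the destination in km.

Rhumb course C = atan2(Δλ, Δψ) with Δψ = ln[tan(π/4+φ₂/2)/tan(π/4+φ₁/2)] = -0.9951, Δλ = +1.1688 → C = 130.41°
d = R·|Δφ| / |cos C| = 6365·0.62076 / 0.64825 = 6095 km

6095 km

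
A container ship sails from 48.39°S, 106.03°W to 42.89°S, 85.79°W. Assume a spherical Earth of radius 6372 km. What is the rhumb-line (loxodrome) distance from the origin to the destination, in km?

1687 km

Δψ = ln[tan(π/4+φ₂/2)/tan(π/4+φ₁/2)] = +0.1375;  Δφ = +0.0960 rad,  Δλ = +0.3533 rad
q = Δφ/Δψ = 0.6983
d = R·√(Δφ² + q²Δλ²) = 6372·0.26471 = 1687 km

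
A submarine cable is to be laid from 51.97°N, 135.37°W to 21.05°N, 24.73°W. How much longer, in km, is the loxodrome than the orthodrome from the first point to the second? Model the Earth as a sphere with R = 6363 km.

730 km

Great circle: cos σ = sin φ₁ sin φ₂ + cos φ₁ cos φ₂ cos Δλ,  σ = 1.4905 rad → d_gc = 9483.78 km
Rhumb line: Δψ = -0.6894, q = Δφ/Δψ = 0.7828, d_rh = R√(Δφ²+q²Δλ²) = 10213.32 km
Excess = 10213.32 − 9483.78 = 729.54 ≈ 730 km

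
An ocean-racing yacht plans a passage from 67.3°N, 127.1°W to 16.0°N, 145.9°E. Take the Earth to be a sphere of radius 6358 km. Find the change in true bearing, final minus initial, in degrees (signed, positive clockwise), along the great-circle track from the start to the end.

-70.0°

Initial bearing θ₁ = atan2(sin Δλ cos φ₂, cos φ₁ sin φ₂ − sin φ₁ cos φ₂ cos Δλ) = 273.57°
Final bearing θ₂ = (initial bearing from the destination back to the start) + 180° = 203.62°
Δθ = θ₂ − θ₁ = -70.0°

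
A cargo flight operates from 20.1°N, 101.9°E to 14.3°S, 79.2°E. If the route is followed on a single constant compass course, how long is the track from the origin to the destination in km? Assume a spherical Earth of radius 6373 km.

4562 km

Δψ = ln[tan(π/4+φ₂/2)/tan(π/4+φ₁/2)] = -0.6105;  Δφ = -0.6004 rad,  Δλ = -0.3962 rad
q = Δφ/Δψ = 0.9835
d = R·√(Δφ² + q²Δλ²) = 6373·0.71576 = 4562 km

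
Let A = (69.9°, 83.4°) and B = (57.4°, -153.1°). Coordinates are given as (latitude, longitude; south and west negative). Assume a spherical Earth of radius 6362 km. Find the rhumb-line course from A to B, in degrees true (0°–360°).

Δψ = ln[tan(π/4+φ₂/2)/tan(π/4+φ₁/2)] = -0.5008
Δλ = +2.1555 rad (taken the short way round)
course = atan2(Δλ, Δψ) = 103.08°

103.1°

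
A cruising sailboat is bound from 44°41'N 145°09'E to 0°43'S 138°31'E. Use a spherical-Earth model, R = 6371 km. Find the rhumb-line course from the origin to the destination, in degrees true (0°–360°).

Δψ = ln[tan(π/4+φ₂/2)/tan(π/4+φ₁/2)] = -0.8861
Δλ = -0.1158 rad (taken the short way round)
course = atan2(Δλ, Δψ) = 187.44°

187.4°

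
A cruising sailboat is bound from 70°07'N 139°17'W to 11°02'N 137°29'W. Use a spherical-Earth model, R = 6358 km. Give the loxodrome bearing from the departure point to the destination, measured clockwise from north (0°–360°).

178.8°

Δψ = ln[tan(π/4+φ₂/2)/tan(π/4+φ₁/2)] = -1.5476
Δλ = +0.0314 rad (taken the short way round)
course = atan2(Δλ, Δψ) = 178.84°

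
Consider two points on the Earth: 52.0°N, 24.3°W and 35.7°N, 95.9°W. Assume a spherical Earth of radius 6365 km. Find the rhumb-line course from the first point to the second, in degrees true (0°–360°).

Meridional parts: M(φ₁)=+1.0662, M(φ₂)=+0.6678 → ΔM = -0.3983;  Δλ = -1.2497 rad
tan C = Δλ / ΔM = +3.1371 → C = 252.32°

252.3°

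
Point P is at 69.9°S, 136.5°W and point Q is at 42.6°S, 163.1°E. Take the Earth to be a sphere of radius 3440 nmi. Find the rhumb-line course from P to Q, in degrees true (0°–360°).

310.7°

Δψ = ln[tan(π/4+φ₂/2)/tan(π/4+φ₁/2)] = +0.9070
Δλ = -1.0542 rad (taken the short way round)
course = atan2(Δλ, Δψ) = 310.71°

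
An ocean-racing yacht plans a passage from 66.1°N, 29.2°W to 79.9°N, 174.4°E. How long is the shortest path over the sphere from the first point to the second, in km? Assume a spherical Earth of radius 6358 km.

cos σ = sin φ₁ sin φ₂ + cos φ₁ cos φ₂ cos Δλ
      = sin(66.10°)sin(79.90°) + cos(66.10°)cos(79.90°)cos(-156.40°) = 0.8350
σ = 33.386° → d = Rσ = 6358·0.58270 = 3705 km

3705 km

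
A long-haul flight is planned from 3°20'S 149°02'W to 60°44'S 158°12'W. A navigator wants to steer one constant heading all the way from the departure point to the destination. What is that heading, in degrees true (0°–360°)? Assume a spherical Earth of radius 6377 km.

187.1°

Δψ = ln[tan(π/4+φ₂/2)/tan(π/4+φ₁/2)] = -1.2846
Δλ = -0.1600 rad (taken the short way round)
course = atan2(Δλ, Δψ) = 187.10°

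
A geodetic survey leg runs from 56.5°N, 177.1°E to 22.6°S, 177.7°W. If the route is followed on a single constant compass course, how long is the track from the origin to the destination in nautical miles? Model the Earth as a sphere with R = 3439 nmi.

Δψ = ln[tan(π/4+φ₂/2)/tan(π/4+φ₁/2)] = -1.6058;  Δφ = -1.3806 rad,  Δλ = +0.0908 rad
q = Δφ/Δψ = 0.8597
d = R·√(Δφ² + q²Δλ²) = 3439·1.38276 = 4755 nmi

4755 nmi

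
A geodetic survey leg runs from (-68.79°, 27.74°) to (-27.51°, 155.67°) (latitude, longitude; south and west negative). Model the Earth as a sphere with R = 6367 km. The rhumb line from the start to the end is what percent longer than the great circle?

15.8%

Great circle: σ = 1.3353 rad → d_gc = Rσ = 8501.6 km
Rhumb: Δφ = +0.7205, Δλ = +2.2328, Δψ = +1.1757, q = Δφ/Δψ = 0.6128 → d_rh = R√(Δφ²+q²Δλ²) = 9845.9 km
Excess = (9845.9 − 8501.6) / 8501.6 = 1344.3 / 8501.6 = 15.81% ≈ 15.8%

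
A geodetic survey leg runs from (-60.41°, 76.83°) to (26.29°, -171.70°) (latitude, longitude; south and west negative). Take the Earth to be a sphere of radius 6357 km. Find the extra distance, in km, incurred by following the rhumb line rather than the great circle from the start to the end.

468 km

Great circle: cos σ = sin φ₁ sin φ₂ + cos φ₁ cos φ₂ cos Δλ,  σ = 2.1498 rad → d_gc = 13666.3 km
Rhumb line: Δψ = +1.8072, q = Δφ/Δψ = 0.8373, d_rh = R√(Δφ²+q²Δλ²) = 14134.1 km
Excess = 14134.1 − 13666.3 = 467.8 ≈ 468 km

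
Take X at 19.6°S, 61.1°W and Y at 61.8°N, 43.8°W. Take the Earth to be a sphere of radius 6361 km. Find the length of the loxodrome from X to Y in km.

9174 km

Δψ = ln[tan(π/4+φ₂/2)/tan(π/4+φ₁/2)] = +1.7305;  Δφ = +1.4207 rad,  Δλ = +0.3019 rad
q = Δφ/Δψ = 0.8210
d = R·√(Δφ² + q²Δλ²) = 6361·1.44216 = 9174 km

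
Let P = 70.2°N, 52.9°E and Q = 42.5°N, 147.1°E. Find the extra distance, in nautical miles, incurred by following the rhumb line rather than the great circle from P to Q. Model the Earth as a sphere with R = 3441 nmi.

278 nmi

Great circle: cos σ = sin φ₁ sin φ₂ + cos φ₁ cos φ₂ cos Δλ,  σ = 0.9054 rad → d_gc = 3115.5 nmi
Rhumb line: Δψ = -0.9247, q = Δφ/Δψ = 0.5228, d_rh = R√(Δφ²+q²Δλ²) = 3393.5 nmi
Excess = 3393.5 − 3115.5 = 278.0 ≈ 278 nmi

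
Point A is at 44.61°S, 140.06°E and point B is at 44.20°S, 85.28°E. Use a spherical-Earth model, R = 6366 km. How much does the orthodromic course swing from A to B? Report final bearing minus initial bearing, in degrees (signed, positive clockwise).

At departure: θ₁ = atan2(sin Δλ cos φ₂, cos φ₁ sin φ₂ − sin φ₁ cos φ₂ cos Δλ) = 250.63°
At arrival: θ₂ = atan2(sin Δλ cos φ₁, −cos φ₂ sin φ₁ + sin φ₂ cos φ₁ cos Δλ) = 290.48°
Δθ = θ₂ − θ₁ = +39.9°

+39.9°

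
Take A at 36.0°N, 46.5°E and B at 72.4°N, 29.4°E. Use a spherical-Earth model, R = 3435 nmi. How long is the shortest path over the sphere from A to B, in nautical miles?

2244 nmi

cos σ = sin φ₁ sin φ₂ + cos φ₁ cos φ₂ cos Δλ
      = sin(36.00°)sin(72.40°) + cos(36.00°)cos(72.40°)cos(-17.10°) = 0.7941
σ = 37.432° → d = Rσ = 3435·0.65330 = 2244 nmi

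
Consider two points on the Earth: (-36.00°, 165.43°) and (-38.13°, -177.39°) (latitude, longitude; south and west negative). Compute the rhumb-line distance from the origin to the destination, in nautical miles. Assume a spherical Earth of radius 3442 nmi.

Rhumb course C = atan2(Δλ, Δψ) with Δψ = ln[tan(π/4+φ₂/2)/tan(π/4+φ₁/2)] = -0.0466, Δλ = +0.2998 → C = 98.83°
d = R·|Δφ| / |cos C| = 3442·0.03718 / 0.15355 = 833 nmi

833 nmi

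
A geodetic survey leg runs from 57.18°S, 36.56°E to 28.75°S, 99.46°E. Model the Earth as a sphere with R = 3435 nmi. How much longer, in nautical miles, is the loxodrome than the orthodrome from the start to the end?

81 nmi

Great circle: cos σ = sin φ₁ sin φ₂ + cos φ₁ cos φ₂ cos Δλ,  σ = 0.9012 rad → d_gc = 3095.57 nmi
Rhumb line: Δψ = +0.6982, q = Δφ/Δψ = 0.7107, d_rh = R√(Δφ²+q²Δλ²) = 3176.10 nmi
Excess = 3176.10 − 3095.57 = 80.53 ≈ 81 nmi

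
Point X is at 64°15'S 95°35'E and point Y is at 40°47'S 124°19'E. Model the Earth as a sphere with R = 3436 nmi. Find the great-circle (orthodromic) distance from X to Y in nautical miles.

Haversine: a = sin²(Δφ/2)+cos φ₁ cos φ₂ sin²(Δλ/2) = 0.06161;  σ = 2·atan2(√a,√(1−a))
σ = 28.743° → d = Rσ = 3436·0.50166 = 1724 nmi

1724 nmi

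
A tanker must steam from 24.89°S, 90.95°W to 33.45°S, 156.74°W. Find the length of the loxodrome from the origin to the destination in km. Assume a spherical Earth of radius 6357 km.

Δψ = ln[tan(π/4+φ₂/2)/tan(π/4+φ₁/2)] = -0.1714;  Δφ = -0.1494 rad,  Δλ = -1.1483 rad
q = Δφ/Δψ = 0.8719
d = R·√(Δφ² + q²Δλ²) = 6357·1.01220 = 6435 km

6435 km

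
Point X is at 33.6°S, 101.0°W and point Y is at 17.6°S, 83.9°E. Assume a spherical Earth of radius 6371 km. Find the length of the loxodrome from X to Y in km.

17566 km

Rhumb course C = atan2(Δλ, Δψ) with Δψ = ln[tan(π/4+φ₂/2)/tan(π/4+φ₁/2)] = +0.3111, Δλ = -3.0561 → C = 275.81°
d = R·|Δφ| / |cos C| = 6371·0.27925 / 0.10128 = 17566 km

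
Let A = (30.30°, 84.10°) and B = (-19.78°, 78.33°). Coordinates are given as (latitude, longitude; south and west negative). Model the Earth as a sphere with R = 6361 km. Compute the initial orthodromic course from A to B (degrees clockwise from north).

187.1°

θ = atan2( sin Δλ·cos φ₂ ,  cos φ₁ sin φ₂ − sin φ₁ cos φ₂ cos Δλ )
  = atan2(-0.0946, -0.7645) = 187.05°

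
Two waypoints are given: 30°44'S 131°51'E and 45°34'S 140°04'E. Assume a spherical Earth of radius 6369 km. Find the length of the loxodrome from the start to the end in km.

Δψ = ln[tan(π/4+φ₂/2)/tan(π/4+φ₁/2)] = -0.3313;  Δφ = -0.2589 rad,  Δλ = +0.1434 rad
q = Δφ/Δψ = 0.7815
d = R·√(Δφ² + q²Δλ²) = 6369·0.28211 = 1797 km

1797 km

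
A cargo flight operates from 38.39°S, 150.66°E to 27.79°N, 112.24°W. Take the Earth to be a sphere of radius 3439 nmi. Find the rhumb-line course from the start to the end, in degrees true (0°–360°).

54.0°

Meridional parts: M(φ₁)=-0.7266, M(φ₂)=+0.5052 → ΔM = +1.2319;  Δλ = +1.6947 rad
tan C = Δλ / ΔM = +1.3757 → C = 53.99°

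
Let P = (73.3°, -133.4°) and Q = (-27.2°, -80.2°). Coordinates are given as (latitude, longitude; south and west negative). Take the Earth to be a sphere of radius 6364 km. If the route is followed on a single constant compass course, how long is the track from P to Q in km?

Δψ = ln[tan(π/4+φ₂/2)/tan(π/4+φ₁/2)] = -2.4125;  Δφ = -1.7541 rad,  Δλ = +0.9285 rad
q = Δφ/Δψ = 0.7271
d = R·√(Δφ² + q²Δλ²) = 6364·1.87949 = 11961 km

11961 km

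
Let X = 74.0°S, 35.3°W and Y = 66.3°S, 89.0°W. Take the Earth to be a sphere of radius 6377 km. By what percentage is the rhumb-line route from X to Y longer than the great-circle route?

3.3%

Great circle: σ = 0.3308 rad → d_gc = Rσ = 2109.5 km
Rhumb: Δφ = +0.1344, Δλ = -0.9372, Δψ = +0.4008, q = Δφ/Δψ = 0.3353 → d_rh = R√(Δφ²+q²Δλ²) = 2179.8 km
Excess = (2179.8 − 2109.5) / 2109.5 = 70.3 / 2109.5 = 3.33% ≈ 3.3%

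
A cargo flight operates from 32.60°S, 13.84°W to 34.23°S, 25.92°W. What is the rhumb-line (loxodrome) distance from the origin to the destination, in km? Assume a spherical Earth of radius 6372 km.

1136 km

Δψ = ln[tan(π/4+φ₂/2)/tan(π/4+φ₁/2)] = -0.0341;  Δφ = -0.0284 rad,  Δλ = -0.2108 rad
q = Δφ/Δψ = 0.8347
d = R·√(Δφ² + q²Δλ²) = 6372·0.17826 = 1136 km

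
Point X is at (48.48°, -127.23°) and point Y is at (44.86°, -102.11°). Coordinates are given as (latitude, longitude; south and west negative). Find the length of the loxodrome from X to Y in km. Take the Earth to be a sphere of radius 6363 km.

Rhumb course C = atan2(Δλ, Δψ) with Δψ = ln[tan(π/4+φ₂/2)/tan(π/4+φ₁/2)] = -0.0921, Δλ = +0.4384 → C = 101.87°
d = R·|Δφ| / |cos C| = 6363·0.06318 / 0.20563 = 1955 km

1955 km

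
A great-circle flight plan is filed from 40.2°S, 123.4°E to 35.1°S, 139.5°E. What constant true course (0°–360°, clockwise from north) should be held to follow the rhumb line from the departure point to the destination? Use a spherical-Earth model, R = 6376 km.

68.2°

Δψ = ln[tan(π/4+φ₂/2)/tan(π/4+φ₁/2)] = +0.1125
Δλ = +0.2810 rad (taken the short way round)
course = atan2(Δλ, Δψ) = 68.18°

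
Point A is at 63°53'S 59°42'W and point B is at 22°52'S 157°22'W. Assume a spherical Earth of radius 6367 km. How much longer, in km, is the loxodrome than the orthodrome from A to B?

588 km

Great circle: cos σ = sin φ₁ sin φ₂ + cos φ₁ cos φ₂ cos Δλ,  σ = 1.2715 rad → d_gc = 8096.0 km
Rhumb line: Δψ = +1.0511, q = Δφ/Δψ = 0.6810, d_rh = R√(Δφ²+q²Δλ²) = 8683.9 km
Excess = 8683.9 − 8096.0 = 587.9 ≈ 588 km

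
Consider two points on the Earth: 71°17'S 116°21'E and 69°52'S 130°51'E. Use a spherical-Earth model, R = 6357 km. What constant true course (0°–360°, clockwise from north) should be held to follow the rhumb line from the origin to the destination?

73.6°

Meridional parts: M(φ₁)=-1.8030, M(φ₂)=-1.7286 → ΔM = +0.0744;  Δλ = +0.2531 rad
tan C = Δλ / ΔM = +3.4025 → C = 73.62°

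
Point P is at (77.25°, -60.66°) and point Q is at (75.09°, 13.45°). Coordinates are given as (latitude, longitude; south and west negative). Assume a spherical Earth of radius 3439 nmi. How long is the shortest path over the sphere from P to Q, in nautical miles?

Haversine: a = sin²(Δφ/2)+cos φ₁ cos φ₂ sin²(Δλ/2) = 0.02097;  σ = 2·atan2(√a,√(1−a))
σ = 16.654° → d = Rσ = 3439·0.29067 = 1000 nmi

1000 nmi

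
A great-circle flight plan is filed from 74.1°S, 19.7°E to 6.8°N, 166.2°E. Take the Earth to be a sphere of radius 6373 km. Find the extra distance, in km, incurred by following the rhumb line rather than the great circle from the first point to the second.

Great circle: cos σ = sin φ₁ sin φ₂ + cos φ₁ cos φ₂ cos Δλ,  σ = 1.9185 rad → d_gc = 12226.5 km
Rhumb line: Δψ = +2.0876, q = Δφ/Δψ = 0.6764, d_rh = R√(Δφ²+q²Δλ²) = 14228.4 km
Excess = 14228.4 − 12226.5 = 2001.9 ≈ 2002 km

2002 km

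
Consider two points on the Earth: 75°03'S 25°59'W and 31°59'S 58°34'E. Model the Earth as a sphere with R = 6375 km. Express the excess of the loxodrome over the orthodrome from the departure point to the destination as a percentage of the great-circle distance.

Great circle: σ = 1.0092 rad → d_gc = Rσ = 6433.7 km
Rhumb: Δφ = +0.7517, Δλ = +1.4757, Δψ = +1.4413, q = Δφ/Δψ = 0.5215 → d_rh = R√(Δφ²+q²Δλ²) = 6858.0 km
Excess = (6858.0 − 6433.7) / 6433.7 = 424.3 / 6433.7 = 6.59% ≈ 6.6%

6.6%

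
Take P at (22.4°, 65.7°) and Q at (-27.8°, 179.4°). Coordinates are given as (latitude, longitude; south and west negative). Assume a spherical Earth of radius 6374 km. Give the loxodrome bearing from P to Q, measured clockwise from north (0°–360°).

Δψ = ln[tan(π/4+φ₂/2)/tan(π/4+φ₁/2)] = -0.9068
Δλ = +1.9844 rad (taken the short way round)
course = atan2(Δλ, Δψ) = 114.56°

114.6°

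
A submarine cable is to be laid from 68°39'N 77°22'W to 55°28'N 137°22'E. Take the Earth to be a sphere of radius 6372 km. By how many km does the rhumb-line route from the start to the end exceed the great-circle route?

1648 km

Great circle: cos σ = sin φ₁ sin φ₂ + cos φ₁ cos φ₂ cos Δλ,  σ = 0.9302 rad → d_gc = 5927.4 km
Rhumb line: Δψ = -0.5001, q = Δφ/Δψ = 0.4601, d_rh = R√(Δφ²+q²Δλ²) = 7575.7 km
Excess = 7575.7 − 5927.4 = 1648.3 ≈ 1648 km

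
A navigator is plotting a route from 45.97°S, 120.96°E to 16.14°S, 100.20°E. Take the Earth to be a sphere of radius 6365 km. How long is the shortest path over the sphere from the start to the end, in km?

3832 km

cos σ = sin φ₁ sin φ₂ + cos φ₁ cos φ₂ cos Δλ
      = sin(-45.97°)sin(-16.14°) + cos(-45.97°)cos(-16.14°)cos(-20.76°) = 0.8242
σ = 34.497° → d = Rσ = 6365·0.60208 = 3832 km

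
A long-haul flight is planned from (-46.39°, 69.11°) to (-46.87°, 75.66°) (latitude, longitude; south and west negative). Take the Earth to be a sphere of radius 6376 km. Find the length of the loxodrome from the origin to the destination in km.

503 km

Δψ = ln[tan(π/4+φ₂/2)/tan(π/4+φ₁/2)] = -0.0122;  Δφ = -0.0084 rad,  Δλ = +0.1143 rad
q = Δφ/Δψ = 0.6867
d = R·√(Δφ² + q²Δλ²) = 6376·0.07895 = 503 km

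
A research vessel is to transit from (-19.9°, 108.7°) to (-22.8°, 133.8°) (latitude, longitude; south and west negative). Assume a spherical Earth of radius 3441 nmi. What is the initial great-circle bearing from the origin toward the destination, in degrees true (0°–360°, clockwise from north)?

101.6°

θ = atan2( sin Δλ·cos φ₂ ,  cos φ₁ sin φ₂ − sin φ₁ cos φ₂ cos Δλ )
  = atan2(+0.3911, -0.0802) = 101.59°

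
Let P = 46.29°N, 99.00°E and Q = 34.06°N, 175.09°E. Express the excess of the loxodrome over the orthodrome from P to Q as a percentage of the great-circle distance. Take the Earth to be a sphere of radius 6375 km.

3.5%

Great circle: σ = 0.9974 rad → d_gc = Rσ = 6358.7 km
Rhumb: Δφ = -0.2135, Δλ = +1.3280, Δψ = -0.2807, q = Δφ/Δψ = 0.7605 → d_rh = R√(Δφ²+q²Δλ²) = 6581.1 km
Excess = (6581.1 − 6358.7) / 6358.7 = 222.4 / 6358.7 = 3.50% ≈ 3.5%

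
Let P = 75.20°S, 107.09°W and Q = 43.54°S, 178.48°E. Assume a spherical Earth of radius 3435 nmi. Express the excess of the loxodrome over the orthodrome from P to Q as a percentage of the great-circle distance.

5.5%

Great circle: σ = 0.7732 rad → d_gc = Rσ = 2655.8 nmi
Rhumb: Δφ = +0.5526, Δλ = -1.2990, Δψ = +1.1954, q = Δφ/Δψ = 0.4623 → d_rh = R√(Δφ²+q²Δλ²) = 2803.1 nmi
Excess = (2803.1 − 2655.8) / 2655.8 = 147.3 / 2655.8 = 5.546% ≈ 5.5%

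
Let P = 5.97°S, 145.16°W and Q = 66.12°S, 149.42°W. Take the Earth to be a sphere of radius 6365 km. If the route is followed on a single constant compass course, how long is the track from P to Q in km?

Δψ = ln[tan(π/4+φ₂/2)/tan(π/4+φ₁/2)] = -1.4493;  Δφ = -1.0498 rad,  Δλ = -0.0744 rad
q = Δφ/Δψ = 0.7243
d = R·√(Δφ² + q²Δλ²) = 6365·1.05120 = 6691 km

6691 km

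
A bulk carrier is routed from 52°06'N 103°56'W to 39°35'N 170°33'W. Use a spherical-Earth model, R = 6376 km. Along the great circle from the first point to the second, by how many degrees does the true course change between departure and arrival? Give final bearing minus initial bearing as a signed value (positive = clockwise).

Initial bearing θ₁ = atan2(sin Δλ cos φ₂, cos φ₁ sin φ₂ − sin φ₁ cos φ₂ cos Δλ) = 281.98°
Final bearing θ₂ = (initial bearing from the destination back to the start) + 180° = 231.23°
Δθ = θ₂ − θ₁ = -50.7°

-50.7°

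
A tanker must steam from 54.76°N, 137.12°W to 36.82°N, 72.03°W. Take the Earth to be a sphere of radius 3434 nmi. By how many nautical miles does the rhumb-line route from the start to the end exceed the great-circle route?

85 nmi

Great circle: cos σ = sin φ₁ sin φ₂ + cos φ₁ cos φ₂ cos Δλ,  σ = 0.8175 rad → d_gc = 2807.4 nmi
Rhumb line: Δψ = -0.4549, q = Δφ/Δψ = 0.6883, d_rh = R√(Δφ²+q²Δλ²) = 2892.5 nmi
Excess = 2892.5 − 2807.4 = 85.1 ≈ 85 nmi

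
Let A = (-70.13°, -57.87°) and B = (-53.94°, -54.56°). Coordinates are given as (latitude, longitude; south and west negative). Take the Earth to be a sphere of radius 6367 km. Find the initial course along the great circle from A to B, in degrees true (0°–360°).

7.0°

N = sin Δλ·cos φ₂ = +0.0340;  D = cos φ₁ sin φ₂ − sin φ₁ cos φ₂ cos Δλ = +0.2779
initial course = atan2(N, D) = 6.97°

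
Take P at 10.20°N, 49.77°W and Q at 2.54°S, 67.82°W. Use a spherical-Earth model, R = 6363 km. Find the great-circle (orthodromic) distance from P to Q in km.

2446 km

Haversine: a = sin²(Δφ/2)+cos φ₁ cos φ₂ sin²(Δλ/2) = 0.03650;  σ = 2·atan2(√a,√(1−a))
σ = 22.029° → d = Rσ = 6363·0.38448 = 2446 km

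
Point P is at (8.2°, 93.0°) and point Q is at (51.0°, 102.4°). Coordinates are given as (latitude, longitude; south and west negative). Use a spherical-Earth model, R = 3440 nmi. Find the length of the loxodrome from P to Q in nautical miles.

2613 nmi

Δψ = ln[tan(π/4+φ₂/2)/tan(π/4+φ₁/2)] = +0.8945;  Δφ = +0.7470 rad,  Δλ = +0.1641 rad
q = Δφ/Δψ = 0.8351
d = R·√(Δφ² + q²Δλ²) = 3440·0.75946 = 2613 nmi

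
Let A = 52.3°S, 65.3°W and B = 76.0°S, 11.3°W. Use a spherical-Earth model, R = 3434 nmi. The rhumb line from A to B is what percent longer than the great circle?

Great circle: σ = 0.5459 rad → d_gc = Rσ = 1874.5 nmi
Rhumb: Δφ = -0.4136, Δλ = +0.9425, Δψ = -1.0226, q = Δφ/Δψ = 0.4045 → d_rh = R√(Δφ²+q²Δλ²) = 1931.7 nmi
Excess = (1931.7 − 1874.5) / 1874.5 = 57.2 / 1874.5 = 3.051% ≈ 3.1%

3.1%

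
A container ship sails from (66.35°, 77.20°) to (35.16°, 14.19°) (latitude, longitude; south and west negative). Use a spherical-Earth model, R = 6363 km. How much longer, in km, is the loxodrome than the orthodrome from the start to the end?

174 km

Great circle: cos σ = sin φ₁ sin φ₂ + cos φ₁ cos φ₂ cos Δλ,  σ = 0.8280 rad → d_gc = 5268.7 km
Rhumb line: Δψ = -0.9074, q = Δφ/Δψ = 0.5999, d_rh = R√(Δφ²+q²Δλ²) = 5442.5 km
Excess = 5442.5 − 5268.7 = 173.8 ≈ 174 km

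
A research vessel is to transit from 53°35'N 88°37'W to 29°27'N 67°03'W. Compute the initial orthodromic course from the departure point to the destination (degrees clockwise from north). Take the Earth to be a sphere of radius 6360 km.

138.3°

N = sin Δλ·cos φ₂ = +0.3201;  D = cos φ₁ sin φ₂ − sin φ₁ cos φ₂ cos Δλ = -0.3598
initial course = atan2(N, D) = 138.34°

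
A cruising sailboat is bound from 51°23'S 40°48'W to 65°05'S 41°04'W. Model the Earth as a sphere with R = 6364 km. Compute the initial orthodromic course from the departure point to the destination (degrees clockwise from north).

N = sin Δλ·cos φ₂ = -0.0020;  D = cos φ₁ sin φ₂ − sin φ₁ cos φ₂ cos Δλ = -0.2368
initial course = atan2(N, D) = 180.47°

180.5°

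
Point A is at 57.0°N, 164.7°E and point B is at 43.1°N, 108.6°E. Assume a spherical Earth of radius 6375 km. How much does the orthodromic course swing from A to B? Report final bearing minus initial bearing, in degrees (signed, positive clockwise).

Initial bearing θ₁ = atan2(sin Δλ cos φ₂, cos φ₁ sin φ₂ − sin φ₁ cos φ₂ cos Δλ) = 272.89°
Final bearing θ₂ = (initial bearing from the destination back to the start) + 180° = 228.16°
Δθ = θ₂ − θ₁ = -44.7°

-44.7°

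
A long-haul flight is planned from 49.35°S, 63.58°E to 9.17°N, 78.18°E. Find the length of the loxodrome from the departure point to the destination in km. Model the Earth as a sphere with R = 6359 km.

6651 km

Δψ = ln[tan(π/4+φ₂/2)/tan(π/4+φ₁/2)] = +1.1539;  Δφ = +1.0214 rad,  Δλ = +0.2548 rad
q = Δφ/Δψ = 0.8852
d = R·√(Δφ² + q²Δλ²) = 6359·1.04598 = 6651 km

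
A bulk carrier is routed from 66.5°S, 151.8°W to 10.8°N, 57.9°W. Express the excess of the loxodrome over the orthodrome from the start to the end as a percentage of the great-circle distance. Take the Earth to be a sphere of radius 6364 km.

Great circle: σ = 1.7706 rad → d_gc = Rσ = 11268.1 km
Rhumb: Δφ = +1.3491, Δλ = +1.6389, Δψ = +1.7598, q = Δφ/Δψ = 0.7666 → d_rh = R√(Δφ²+q²Δλ²) = 11732.4 km
Excess = (11732.4 − 11268.1) / 11268.1 = 464.3 / 11268.1 = 4.12% ≈ 4.1%

4.1%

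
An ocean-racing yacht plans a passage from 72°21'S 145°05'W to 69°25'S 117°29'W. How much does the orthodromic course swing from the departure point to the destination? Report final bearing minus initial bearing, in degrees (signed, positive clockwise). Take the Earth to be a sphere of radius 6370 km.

-26.1°

Initial bearing θ₁ = atan2(sin Δλ cos φ₂, cos φ₁ sin φ₂ − sin φ₁ cos φ₂ cos Δλ) = 85.42°
Final bearing θ₂ = (initial bearing from the destination back to the start) + 180° = 59.28°
Δθ = θ₂ − θ₁ = -26.1°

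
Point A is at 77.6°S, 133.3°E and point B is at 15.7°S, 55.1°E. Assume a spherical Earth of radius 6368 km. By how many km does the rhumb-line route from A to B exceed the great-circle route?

390 km

Great circle: cos σ = sin φ₁ sin φ₂ + cos φ₁ cos φ₂ cos Δλ,  σ = 1.2592 rad → d_gc = 8018.7 km
Rhumb line: Δψ = +1.9423, q = Δφ/Δψ = 0.5562, d_rh = R√(Δφ²+q²Δλ²) = 8408.5 km
Excess = 8408.5 − 8018.7 = 389.8 ≈ 390 km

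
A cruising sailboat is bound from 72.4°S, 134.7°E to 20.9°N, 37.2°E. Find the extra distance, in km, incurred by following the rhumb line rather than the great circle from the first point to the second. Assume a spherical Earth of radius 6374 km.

Great circle: cos σ = sin φ₁ sin φ₂ + cos φ₁ cos φ₂ cos Δλ,  σ = 1.9573 rad → d_gc = 12475.5 km
Rhumb line: Δψ = +2.2387, q = Δφ/Δψ = 0.7274, d_rh = R√(Δφ²+q²Δλ²) = 13037.5 km
Excess = 13037.5 − 12475.5 = 562.0 ≈ 562 km

562 km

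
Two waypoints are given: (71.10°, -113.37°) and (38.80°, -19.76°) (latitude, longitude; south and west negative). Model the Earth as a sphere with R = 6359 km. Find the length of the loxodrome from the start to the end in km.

6598 km

Rhumb course C = atan2(Δλ, Δψ) with Δψ = ln[tan(π/4+φ₂/2)/tan(π/4+φ₁/2)] = -1.0573, Δλ = +1.6338 → C = 122.91°
d = R·|Δφ| / |cos C| = 6359·0.56374 / 0.54329 = 6598 km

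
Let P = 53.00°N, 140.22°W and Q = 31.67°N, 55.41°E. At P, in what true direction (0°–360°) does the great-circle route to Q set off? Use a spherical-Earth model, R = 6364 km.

346.7°

N = sin Δλ·cos φ₂ = -0.2293;  D = cos φ₁ sin φ₂ − sin φ₁ cos φ₂ cos Δλ = +0.9705
initial course = atan2(N, D) = 346.71°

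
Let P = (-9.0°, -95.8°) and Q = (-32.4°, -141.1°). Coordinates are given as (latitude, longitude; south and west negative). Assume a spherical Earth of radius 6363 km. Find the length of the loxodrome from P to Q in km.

5339 km

Δψ = ln[tan(π/4+φ₂/2)/tan(π/4+φ₁/2)] = -0.4406;  Δφ = -0.4084 rad,  Δλ = -0.7906 rad
q = Δφ/Δψ = 0.9270
d = R·√(Δφ² + q²Δλ²) = 6363·0.83905 = 5339 km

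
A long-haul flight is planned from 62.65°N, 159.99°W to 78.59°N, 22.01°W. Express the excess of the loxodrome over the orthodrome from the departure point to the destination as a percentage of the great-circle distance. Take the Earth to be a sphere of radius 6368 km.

Great circle: σ = 0.6382 rad → d_gc = Rσ = 4064.4 km
Rhumb: Δφ = +0.2782, Δλ = +2.4082, Δψ = +0.8902, q = Δφ/Δψ = 0.3125 → d_rh = R√(Δφ²+q²Δλ²) = 5109.8 km
Excess = (5109.8 − 4064.4) / 4064.4 = 1045.4 / 4064.4 = 25.72% ≈ 25.7%

25.7%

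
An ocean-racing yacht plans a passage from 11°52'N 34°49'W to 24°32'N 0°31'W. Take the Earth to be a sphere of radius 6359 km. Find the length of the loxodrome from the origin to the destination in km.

3872 km

Δψ = ln[tan(π/4+φ₂/2)/tan(π/4+φ₁/2)] = +0.2333;  Δφ = +0.2211 rad,  Δλ = +0.5986 rad
q = Δφ/Δψ = 0.9476
d = R·√(Δφ² + q²Δλ²) = 6359·0.60884 = 3872 km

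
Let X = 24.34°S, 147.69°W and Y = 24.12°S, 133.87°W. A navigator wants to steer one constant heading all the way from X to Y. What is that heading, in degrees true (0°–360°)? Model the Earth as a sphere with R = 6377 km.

89.0°

Δψ = ln[tan(π/4+φ₂/2)/tan(π/4+φ₁/2)] = +0.0042
Δλ = +0.2412 rad (taken the short way round)
course = atan2(Δλ, Δψ) = 89.00°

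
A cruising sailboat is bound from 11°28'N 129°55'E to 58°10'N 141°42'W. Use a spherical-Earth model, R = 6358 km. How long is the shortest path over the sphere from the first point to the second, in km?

cos σ = sin φ₁ sin φ₂ + cos φ₁ cos φ₂ cos Δλ
      = sin(11.47°)sin(58.17°) + cos(11.47°)cos(58.17°)cos(88.38°) = 0.1835
σ = 79.428° → d = Rσ = 6358·1.38627 = 8814 km

8814 km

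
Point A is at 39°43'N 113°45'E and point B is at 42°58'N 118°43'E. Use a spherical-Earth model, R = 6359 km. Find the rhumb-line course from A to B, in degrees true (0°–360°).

Meridional parts: M(φ₁)=+0.7565, M(φ₂)=+0.8320 → ΔM = +0.0756;  Δλ = +0.0867 rad
tan C = Δλ / ΔM = +1.1470 → C = 48.92°

48.9°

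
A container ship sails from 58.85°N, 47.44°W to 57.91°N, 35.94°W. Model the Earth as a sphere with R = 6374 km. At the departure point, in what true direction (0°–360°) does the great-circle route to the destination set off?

θ = atan2( sin Δλ·cos φ₂ ,  cos φ₁ sin φ₂ − sin φ₁ cos φ₂ cos Δλ )
  = atan2(+0.1059, -0.0073) = 93.93°

93.9°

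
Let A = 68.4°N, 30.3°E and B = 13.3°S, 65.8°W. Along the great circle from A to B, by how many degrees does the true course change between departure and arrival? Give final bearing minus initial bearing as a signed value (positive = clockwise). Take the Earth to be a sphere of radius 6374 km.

At departure: θ₁ = atan2(sin Δλ cos φ₂, cos φ₁ sin φ₂ − sin φ₁ cos φ₂ cos Δλ) = 270.68°
At arrival: θ₂ = atan2(sin Δλ cos φ₁, −cos φ₂ sin φ₁ + sin φ₂ cos φ₁ cos Δλ) = 202.22°
Δθ = θ₂ − θ₁ = -68.5°

-68.5°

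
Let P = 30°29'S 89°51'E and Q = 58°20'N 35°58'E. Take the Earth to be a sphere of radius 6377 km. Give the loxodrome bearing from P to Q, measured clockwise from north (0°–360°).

332.7°

Meridional parts: M(φ₁)=-0.5591, M(φ₂)=+1.2602 → ΔM = +1.8193;  Δλ = -0.9404 rad
tan C = Δλ / ΔM = -0.5169 → C = 332.66°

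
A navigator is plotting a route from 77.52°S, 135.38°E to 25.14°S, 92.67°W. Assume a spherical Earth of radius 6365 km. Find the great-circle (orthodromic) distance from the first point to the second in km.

8165 km

cos σ = sin φ₁ sin φ₂ + cos φ₁ cos φ₂ cos Δλ
      = sin(-77.52°)sin(-25.14°) + cos(-77.52°)cos(-25.14°)cos(131.95°) = 0.2840
σ = 73.500° → d = Rσ = 6365·1.28281 = 8165 km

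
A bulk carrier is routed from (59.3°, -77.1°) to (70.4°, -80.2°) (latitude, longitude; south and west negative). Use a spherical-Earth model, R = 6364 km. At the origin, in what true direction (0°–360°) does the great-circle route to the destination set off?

354.6°

θ = atan2( sin Δλ·cos φ₂ ,  cos φ₁ sin φ₂ − sin φ₁ cos φ₂ cos Δλ )
  = atan2(-0.0181, +0.1929) = 354.63°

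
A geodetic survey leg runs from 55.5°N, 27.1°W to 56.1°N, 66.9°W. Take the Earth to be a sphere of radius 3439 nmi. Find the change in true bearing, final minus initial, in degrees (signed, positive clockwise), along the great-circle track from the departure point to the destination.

Initial bearing θ₁ = atan2(sin Δλ cos φ₂, cos φ₁ sin φ₂ − sin φ₁ cos φ₂ cos Δλ) = 288.14°
Final bearing θ₂ = (initial bearing from the destination back to the start) + 180° = 254.81°
Δθ = θ₂ − θ₁ = -33.3°

-33.3°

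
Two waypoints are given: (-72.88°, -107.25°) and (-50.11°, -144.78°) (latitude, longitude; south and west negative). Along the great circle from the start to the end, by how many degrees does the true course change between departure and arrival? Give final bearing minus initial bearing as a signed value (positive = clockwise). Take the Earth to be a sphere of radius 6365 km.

Initial bearing θ₁ = atan2(sin Δλ cos φ₂, cos φ₁ sin φ₂ − sin φ₁ cos φ₂ cos Δλ) = 303.66°
Final bearing θ₂ = (initial bearing from the destination back to the start) + 180° = 337.54°
Δθ = θ₂ − θ₁ = +33.9°

+33.9°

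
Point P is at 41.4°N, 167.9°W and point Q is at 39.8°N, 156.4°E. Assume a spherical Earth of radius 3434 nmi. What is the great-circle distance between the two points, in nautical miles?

1616 nmi

Haversine: a = sin²(Δφ/2)+cos φ₁ cos φ₂ sin²(Δλ/2) = 0.05434;  σ = 2·atan2(√a,√(1−a))
σ = 26.961° → d = Rσ = 3434·0.47056 = 1616 nmi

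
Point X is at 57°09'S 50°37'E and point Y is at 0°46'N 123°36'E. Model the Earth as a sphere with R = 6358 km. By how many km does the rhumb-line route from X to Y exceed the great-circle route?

Great circle: cos σ = sin φ₁ sin φ₂ + cos φ₁ cos φ₂ cos Δλ,  σ = 1.4228 rad → d_gc = 9045.95 km
Rhumb line: Δψ = +1.2349, q = Δφ/Δψ = 0.8186, d_rh = R√(Δφ²+q²Δλ²) = 9233.37 km
Excess = 9233.37 − 9045.95 = 187.42 ≈ 187 km

187 km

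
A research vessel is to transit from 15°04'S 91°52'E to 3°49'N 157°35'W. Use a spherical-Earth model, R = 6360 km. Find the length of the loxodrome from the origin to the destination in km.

12335 km

Δψ = ln[tan(π/4+φ₂/2)/tan(π/4+φ₁/2)] = +0.3327;  Δφ = +0.3296 rad,  Δλ = +1.9295 rad
q = Δφ/Δψ = 0.9906
d = R·√(Δφ² + q²Δλ²) = 6360·1.93950 = 12335 km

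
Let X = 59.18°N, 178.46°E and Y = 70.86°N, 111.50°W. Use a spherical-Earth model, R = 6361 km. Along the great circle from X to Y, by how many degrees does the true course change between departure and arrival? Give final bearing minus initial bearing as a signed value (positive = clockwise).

+65.1°

At departure: θ₁ = atan2(sin Δλ cos φ₂, cos φ₁ sin φ₂ − sin φ₁ cos φ₂ cos Δλ) = 38.47°
At arrival: θ₂ = atan2(sin Δλ cos φ₁, −cos φ₂ sin φ₁ + sin φ₂ cos φ₁ cos Δλ) = 103.58°
Δθ = θ₂ − θ₁ = +65.1°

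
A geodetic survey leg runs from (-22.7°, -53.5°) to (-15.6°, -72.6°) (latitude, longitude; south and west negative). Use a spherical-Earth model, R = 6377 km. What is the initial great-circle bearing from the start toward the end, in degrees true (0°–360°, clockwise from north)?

288.1°

N = sin Δλ·cos φ₂ = -0.3152;  D = cos φ₁ sin φ₂ − sin φ₁ cos φ₂ cos Δλ = +0.1031
initial course = atan2(N, D) = 288.12°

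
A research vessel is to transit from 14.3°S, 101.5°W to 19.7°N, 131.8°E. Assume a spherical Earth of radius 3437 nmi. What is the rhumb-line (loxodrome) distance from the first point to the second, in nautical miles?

Δψ = ln[tan(π/4+φ₂/2)/tan(π/4+φ₁/2)] = +0.6030;  Δφ = +0.5934 rad,  Δλ = -2.2113 rad
q = Δφ/Δψ = 0.9841
d = R·√(Δφ² + q²Δλ²) = 3437·2.25554 = 7752 nmi

7752 nmi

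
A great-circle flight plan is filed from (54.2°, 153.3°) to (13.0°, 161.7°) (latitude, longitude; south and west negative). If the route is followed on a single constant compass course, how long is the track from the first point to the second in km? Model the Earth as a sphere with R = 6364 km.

Δψ = ln[tan(π/4+φ₂/2)/tan(π/4+φ₁/2)] = -0.9013;  Δφ = -0.7191 rad,  Δλ = +0.1466 rad
q = Δφ/Δψ = 0.7979
d = R·√(Δφ² + q²Δλ²) = 6364·0.72853 = 4636 km

4636 km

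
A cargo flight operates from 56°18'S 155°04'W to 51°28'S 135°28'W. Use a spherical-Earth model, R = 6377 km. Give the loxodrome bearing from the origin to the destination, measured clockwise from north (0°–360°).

Meridional parts: M(φ₁)=-1.1945, M(φ₂)=-1.0511 → ΔM = +0.1433;  Δλ = +0.3421 rad
tan C = Δλ / ΔM = +2.3869 → C = 67.27°

67.3°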